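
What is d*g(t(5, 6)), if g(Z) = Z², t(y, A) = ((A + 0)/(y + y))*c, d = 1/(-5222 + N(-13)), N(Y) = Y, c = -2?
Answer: -12/43625 ≈ -0.00027507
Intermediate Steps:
d = -1/5235 (d = 1/(-5222 - 13) = 1/(-5235) = -1/5235 ≈ -0.00019102)
t(y, A) = -A/y (t(y, A) = ((A + 0)/(y + y))*(-2) = (A/((2*y)))*(-2) = (A*(1/(2*y)))*(-2) = (A/(2*y))*(-2) = -A/y)
d*g(t(5, 6)) = -(-1*6/5)²/5235 = -(-1*6*⅕)²/5235 = -(-6/5)²/5235 = -1/5235*36/25 = -12/43625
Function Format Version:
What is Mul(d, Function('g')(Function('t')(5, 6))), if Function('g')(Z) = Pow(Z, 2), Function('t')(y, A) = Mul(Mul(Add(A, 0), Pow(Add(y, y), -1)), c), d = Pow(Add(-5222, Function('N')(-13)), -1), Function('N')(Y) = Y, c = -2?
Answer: Rational(-12, 43625) ≈ -0.00027507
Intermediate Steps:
d = Rational(-1, 5235) (d = Pow(Add(-5222, -13), -1) = Pow(-5235, -1) = Rational(-1, 5235) ≈ -0.00019102)
Function('t')(y, A) = Mul(-1, A, Pow(y, -1)) (Function('t')(y, A) = Mul(Mul(Add(A, 0), Pow(Add(y, y), -1)), -2) = Mul(Mul(A, Pow(Mul(2, y), -1)), -2) = Mul(Mul(A, Mul(Rational(1, 2), Pow(y, -1))), -2) = Mul(Mul(Rational(1, 2), A, Pow(y, -1)), -2) = Mul(-1, A, Pow(y, -1)))
Mul(d, Function('g')(Function('t')(5, 6))) = Mul(Rational(-1, 5235), Pow(Mul(-1, 6, Pow(5, -1)), 2)) = Mul(Rational(-1, 5235), Pow(Mul(-1, 6, Rational(1, 5)), 2)) = Mul(Rational(-1, 5235), Pow(Rational(-6, 5), 2)) = Mul(Rational(-1, 5235), Rational(36, 25)) = Rational(-12, 43625)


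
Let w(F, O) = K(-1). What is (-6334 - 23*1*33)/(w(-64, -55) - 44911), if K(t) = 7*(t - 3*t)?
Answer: 7093/44897 ≈ 0.15798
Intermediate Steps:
K(t) = -14*t (K(t) = 7*(-2*t) = -14*t)
w(F, O) = 14 (w(F, O) = -14*(-1) = 14)
(-6334 - 23*1*33)/(w(-64, -55) - 44911) = (-6334 - 23*1*33)/(14 - 44911) = (-6334 - 23*33)/(-44897) = (-6334 - 759)*(-1/44897) = -7093*(-1/44897) = 7093/44897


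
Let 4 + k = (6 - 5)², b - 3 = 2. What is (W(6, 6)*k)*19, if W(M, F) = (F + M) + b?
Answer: -969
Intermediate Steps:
b = 5 (b = 3 + 2 = 5)
W(M, F) = 5 + F + M (W(M, F) = (F + M) + 5 = 5 + F + M)
k = -3 (k = -4 + (6 - 5)² = -4 + 1² = -4 + 1 = -3)
(W(6, 6)*k)*19 = ((5 + 6 + 6)*(-3))*19 = (17*(-3))*19 = -51*19 = -969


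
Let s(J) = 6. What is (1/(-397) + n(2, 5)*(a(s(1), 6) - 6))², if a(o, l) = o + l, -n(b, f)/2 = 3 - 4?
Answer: 22686169/157609 ≈ 143.94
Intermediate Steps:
n(b, f) = 2 (n(b, f) = -2*(3 - 4) = -2*(-1) = 2)
a(o, l) = l + o
(1/(-397) + n(2, 5)*(a(s(1), 6) - 6))² = (1/(-397) + 2*((6 + 6) - 6))² = (-1/397 + 2*(12 - 6))² = (-1/397 + 2*6)² = (-1/397 + 12)² = (4763/397)² = 22686169/157609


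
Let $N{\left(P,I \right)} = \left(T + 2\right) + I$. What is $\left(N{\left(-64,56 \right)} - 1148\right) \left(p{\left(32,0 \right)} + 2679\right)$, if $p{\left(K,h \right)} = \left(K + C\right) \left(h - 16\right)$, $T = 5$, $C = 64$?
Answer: $-1240155$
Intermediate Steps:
$p{\left(K,h \right)} = \left(-16 + h\right) \left(64 + K\right)$ ($p{\left(K,h \right)} = \left(K + 64\right) \left(h - 16\right) = \left(64 + K\right) \left(-16 + h\right) = \left(-16 + h\right) \left(64 + K\right)$)
$N{\left(P,I \right)} = 7 + I$ ($N{\left(P,I \right)} = \left(5 + 2\right) + I = 7 + I$)
$\left(N{\left(-64,56 \right)} - 1148\right) \left(p{\left(32,0 \right)} + 2679\right) = \left(\left(7 + 56\right) - 1148\right) \left(\left(-1024 - 512 + 64 \cdot 0 + 32 \cdot 0\right) + 2679\right) = \left(63 - 1148\right) \left(\left(-1024 - 512 + 0 + 0\right) + 2679\right) = - 1085 \left(-1536 + 2679\right) = \left(-1085\right) 1143 = -1240155$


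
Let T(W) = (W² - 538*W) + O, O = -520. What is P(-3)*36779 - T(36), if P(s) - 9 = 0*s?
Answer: 349603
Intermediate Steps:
P(s) = 9 (P(s) = 9 + 0*s = 9 + 0 = 9)
T(W) = -520 + W² - 538*W (T(W) = (W² - 538*W) - 520 = -520 + W² - 538*W)
P(-3)*36779 - T(36) = 9*36779 - (-520 + 36² - 538*36) = 331011 - (-520 + 1296 - 19368) = 331011 - 1*(-18592) = 331011 + 18592 = 349603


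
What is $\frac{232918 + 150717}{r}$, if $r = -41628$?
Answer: $- \frac{383635}{41628} \approx -9.2158$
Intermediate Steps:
$\frac{232918 + 150717}{r} = \frac{232918 + 150717}{-41628} = 383635 \left(- \frac{1}{41628}\right) = - \frac{383635}{41628}$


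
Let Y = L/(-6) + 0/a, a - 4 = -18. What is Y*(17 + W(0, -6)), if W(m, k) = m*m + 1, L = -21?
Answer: 63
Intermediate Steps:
a = -14 (a = 4 - 18 = -14)
W(m, k) = 1 + m² (W(m, k) = m² + 1 = 1 + m²)
Y = 7/2 (Y = -21/(-6) + 0/(-14) = -21*(-⅙) + 0*(-1/14) = 7/2 + 0 = 7/2 ≈ 3.5000)
Y*(17 + W(0, -6)) = 7*(17 + (1 + 0²))/2 = 7*(17 + (1 + 0))/2 = 7*(17 + 1)/2 = (7/2)*18 = 63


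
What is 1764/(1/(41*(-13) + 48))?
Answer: -855540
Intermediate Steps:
1764/(1/(41*(-13) + 48)) = 1764/(1/(-533 + 48)) = 1764/(1/(-485)) = 1764/(-1/485) = 1764*(-485) = -855540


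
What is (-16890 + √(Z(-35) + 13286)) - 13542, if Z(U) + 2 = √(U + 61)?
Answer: -30432 + √(13284 + √26) ≈ -30317.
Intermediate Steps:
Z(U) = -2 + √(61 + U) (Z(U) = -2 + √(U + 61) = -2 + √(61 + U))
(-16890 + √(Z(-35) + 13286)) - 13542 = (-16890 + √((-2 + √(61 - 35)) + 13286)) - 13542 = (-16890 + √((-2 + √26) + 13286)) - 13542 = (-16890 + √(13284 + √26)) - 13542 = -30432 + √(13284 + √26)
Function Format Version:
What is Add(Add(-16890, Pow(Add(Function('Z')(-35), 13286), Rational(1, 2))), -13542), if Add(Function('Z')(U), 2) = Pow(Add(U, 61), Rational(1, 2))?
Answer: Add(-30432, Pow(Add(13284, Pow(26, Rational(1, 2))), Rational(1, 2))) ≈ -30317.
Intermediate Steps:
Function('Z')(U) = Add(-2, Pow(Add(61, U), Rational(1, 2))) (Function('Z')(U) = Add(-2, Pow(Add(U, 61), Rational(1, 2))) = Add(-2, Pow(Add(61, U), Rational(1, 2))))
Add(Add(-16890, Pow(Add(Function('Z')(-35), 13286), Rational(1, 2))), -13542) = Add(Add(-16890, Pow(Add(Add(-2, Pow(Add(61, -35), Rational(1, 2))), 13286), Rational(1, 2))), -13542) = Add(Add(-16890, Pow(Add(Add(-2, Pow(26, Rational(1, 2))), 13286), Rational(1, 2))), -13542) = Add(Add(-16890, Pow(Add(13284, Pow(26, Rational(1, 2))), Rational(1, 2))), -13542) = Add(-30432, Pow(Add(13284, Pow(26, Rational(1, 2))), Rational(1, 2)))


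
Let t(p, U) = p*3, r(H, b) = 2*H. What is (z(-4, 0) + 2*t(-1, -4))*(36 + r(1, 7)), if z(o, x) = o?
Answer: -380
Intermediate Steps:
t(p, U) = 3*p
(z(-4, 0) + 2*t(-1, -4))*(36 + r(1, 7)) = (-4 + 2*(3*(-1)))*(36 + 2*1) = (-4 + 2*(-3))*(36 + 2) = (-4 - 6)*38 = -10*38 = -380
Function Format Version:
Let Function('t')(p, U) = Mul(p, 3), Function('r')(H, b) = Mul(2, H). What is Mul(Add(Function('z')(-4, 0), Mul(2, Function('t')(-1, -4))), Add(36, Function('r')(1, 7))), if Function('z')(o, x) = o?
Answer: -380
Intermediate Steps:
Function('t')(p, U) = Mul(3, p)
Mul(Add(Function('z')(-4, 0), Mul(2, Function('t')(-1, -4))), Add(36, Function('r')(1, 7))) = Mul(Add(-4, Mul(2, Mul(3, -1))), Add(36, Mul(2, 1))) = Mul(Add(-4, Mul(2, -3)), Add(36, 2)) = Mul(Add(-4, -6), 38) = Mul(-10, 38) = -380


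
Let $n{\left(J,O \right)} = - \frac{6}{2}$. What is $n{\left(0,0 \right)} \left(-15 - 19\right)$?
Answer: $102$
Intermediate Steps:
$n{\left(J,O \right)} = -3$ ($n{\left(J,O \right)} = \left(-6\right) \frac{1}{2} = -3$)
$n{\left(0,0 \right)} \left(-15 - 19\right) = - 3 \left(-15 - 19\right) = \left(-3\right) \left(-34\right) = 102$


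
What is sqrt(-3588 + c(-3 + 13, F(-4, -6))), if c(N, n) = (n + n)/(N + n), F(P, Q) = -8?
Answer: 2*I*sqrt(899) ≈ 59.967*I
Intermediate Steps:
c(N, n) = 2*n/(N + n) (c(N, n) = (2*n)/(N + n) = 2*n/(N + n))
sqrt(-3588 + c(-3 + 13, F(-4, -6))) = sqrt(-3588 + 2*(-8)/((-3 + 13) - 8)) = sqrt(-3588 + 2*(-8)/(10 - 8)) = sqrt(-3588 + 2*(-8)/2) = sqrt(-3588 + 2*(-8)*(1/2)) = sqrt(-3588 - 8) = sqrt(-3596) = 2*I*sqrt(899)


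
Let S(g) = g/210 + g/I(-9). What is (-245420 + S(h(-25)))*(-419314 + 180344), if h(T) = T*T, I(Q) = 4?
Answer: 2461618618925/42 ≈ 5.8610e+10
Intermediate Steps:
h(T) = T**2
S(g) = 107*g/420 (S(g) = g/210 + g/4 = 107*g/420)
(-245420 + S(h(-25)))*(-419314 + 180344) = (-245420 + (107/420)*(-25)**2)*(-419314 + 180344) = (-245420 + (107/420)*625)*(-238970) = (-245420 + 13375/84)*(-238970) = -20601905/84*(-238970) = 2461618618925/42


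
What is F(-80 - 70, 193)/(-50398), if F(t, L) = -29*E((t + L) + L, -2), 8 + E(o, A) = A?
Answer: -145/25199 ≈ -0.0057542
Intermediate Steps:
E(o, A) = -8 + A
F(t, L) = 290 (F(t, L) = -29*(-8 - 2) = -29*(-10) = 290)
F(-80 - 70, 193)/(-50398) = 290/(-50398) = 290*(-1/50398) = -145/25199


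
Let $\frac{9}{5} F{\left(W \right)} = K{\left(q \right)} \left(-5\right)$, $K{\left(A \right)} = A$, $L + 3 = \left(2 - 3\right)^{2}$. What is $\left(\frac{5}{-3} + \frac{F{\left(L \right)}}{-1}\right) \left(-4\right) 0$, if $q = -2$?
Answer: $0$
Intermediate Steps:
$L = -2$ ($L = -3 + \left(2 - 3\right)^{2} = -3 + \left(-1\right)^{2} = -3 + 1 = -2$)
$F{\left(W \right)} = \frac{50}{9}$ ($F{\left(W \right)} = \frac{5 \left(\left(-2\right) \left(-5\right)\right)}{9} = \frac{5}{9} \cdot 10 = \frac{50}{9}$)
$\left(\frac{5}{-3} + \frac{F{\left(L \right)}}{-1}\right) \left(-4\right) 0 = \left(\frac{5}{-3} + \frac{50}{9 \left(-1\right)}\right) \left(-4\right) 0 = \left(5 \left(- \frac{1}{3}\right) + \frac{50}{9} \left(-1\right)\right) \left(-4\right) 0 = \left(- \frac{5}{3} - \frac{50}{9}\right) \left(-4\right) 0 = \left(- \frac{65}{9}\right) \left(-4\right) 0 = \frac{260}{9} \cdot 0 = 0$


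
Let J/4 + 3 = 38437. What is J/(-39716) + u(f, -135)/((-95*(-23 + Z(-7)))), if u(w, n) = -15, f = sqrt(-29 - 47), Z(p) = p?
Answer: -7312389/1886510 ≈ -3.8761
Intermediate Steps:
J = 153736 (J = -12 + 4*38437 = -12 + 153748 = 153736)
f = 2*I*sqrt(19) (f = sqrt(-76) = 2*I*sqrt(19) ≈ 8.7178*I)
J/(-39716) + u(f, -135)/((-95*(-23 + Z(-7)))) = 153736/(-39716) - 15*(-1/(95*(-23 - 7))) = 153736*(-1/39716) - 15/((-95*(-30))) = -38434/9929 - 15/2850 = -38434/9929 - 15*1/2850 = -38434/9929 - 1/190 = -7312389/1886510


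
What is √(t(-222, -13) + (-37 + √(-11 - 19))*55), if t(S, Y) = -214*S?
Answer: √(45473 + 55*I*√30) ≈ 213.25 + 0.7063*I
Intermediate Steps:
√(t(-222, -13) + (-37 + √(-11 - 19))*55) = √(-214*(-222) + (-37 + √(-11 - 19))*55) = √(47508 + (-37 + √(-30))*55) = √(47508 + (-37 + I*√30)*55) = √(47508 + (-2035 + 55*I*√30)) = √(45473 + 55*I*√30)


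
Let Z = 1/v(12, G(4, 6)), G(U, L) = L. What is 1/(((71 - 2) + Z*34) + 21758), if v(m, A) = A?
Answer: 3/65498 ≈ 4.5803e-5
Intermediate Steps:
Z = 1/6 ≈ 0.16667
1/(((71 - 2) + Z*34) + 21758) = 1/(((71 - 2) + (1/6)*34) + 21758) = 1/((69 + 17/3) + 21758) = 1/(224/3 + 21758) = 1/(65498/3) = 3/65498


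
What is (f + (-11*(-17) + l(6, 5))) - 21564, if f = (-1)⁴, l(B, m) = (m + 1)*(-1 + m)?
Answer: -21352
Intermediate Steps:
l(B, m) = (1 + m)*(-1 + m)
f = 1
(f + (-11*(-17) + l(6, 5))) - 21564 = (1 + (-11*(-17) + (-1 + 5²))) - 21564 = (1 + (187 + (-1 + 25))) - 21564 = (1 + (187 + 24)) - 21564 = (1 + 211) - 21564 = 212 - 21564 = -21352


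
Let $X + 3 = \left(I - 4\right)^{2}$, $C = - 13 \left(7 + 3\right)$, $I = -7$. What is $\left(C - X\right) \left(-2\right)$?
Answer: $496$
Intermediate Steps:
$C = -130$ ($C = \left(-13\right) 10 = -130$)
$X = 118$ ($X = -3 + \left(-7 - 4\right)^{2} = -3 + \left(-11\right)^{2} = -3 + 121 = 118$)
$\left(C - X\right) \left(-2\right) = \left(-130 - 118\right) \left(-2\right) = \left(-248\right) \left(-2\right) = 496$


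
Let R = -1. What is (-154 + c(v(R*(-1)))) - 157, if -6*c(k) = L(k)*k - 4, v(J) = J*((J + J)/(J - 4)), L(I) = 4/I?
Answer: -311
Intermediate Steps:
v(J) = 2*J²/(-4 + J) (v(J) = J*((2*J)/(-4 + J)) = J*(2*J/(-4 + J)) = 2*J²/(-4 + J))
c(k) = 0 (c(k) = -((4/k)*k - 4)/6 = -(4 - 4)/6 = -⅙*0 = 0)
(-154 + c(v(R*(-1)))) - 157 = (-154 + 0) - 157 = -154 - 157 = -311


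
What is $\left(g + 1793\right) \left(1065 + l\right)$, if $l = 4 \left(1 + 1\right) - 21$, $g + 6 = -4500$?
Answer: $-2854076$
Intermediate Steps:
$g = -4506$ ($g = -6 - 4500 = -4506$)
$l = -13$ ($l = 4 \cdot 2 - 21 = 8 - 21 = -13$)
$\left(g + 1793\right) \left(1065 + l\right) = \left(-4506 + 1793\right) \left(1065 - 13\right) = \left(-2713\right) 1052 = -2854076$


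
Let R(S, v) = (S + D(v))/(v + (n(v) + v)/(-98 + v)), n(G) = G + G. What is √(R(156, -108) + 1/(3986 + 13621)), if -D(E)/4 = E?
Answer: I*√1440412935211/510603 ≈ 2.3505*I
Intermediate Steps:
n(G) = 2*G
D(E) = -4*E
R(S, v) = (S - 4*v)/(v + 3*v/(-98 + v)) (R(S, v) = (S - 4*v)/(v + (2*v + v)/(-98 + v)) = (S - 4*v)/(v + (3*v)/(-98 + v)) = (S - 4*v)/(v + 3*v/(-98 + v)))
√(R(156, -108) + 1/(3986 + 13621)) = √((-98*156 - 4*(-108)² + 392*(-108) + 156*(-108))/((-108)*(-95 - 108)) + 1/(3986 + 13621)) = √(-1/108*(-15288 - 4*11664 - 42336 - 16848)/(-203) + 1/17607) = √(-1/108*(-1/203)*(-15288 - 46656 - 42336 - 16848) + 1/17607) = √(-1/108*(-1/203)*(-121128) + 1/17607) = √(-1442/261 + 1/17607) = √(-8463011/1531809) = I*√1440412935211/510603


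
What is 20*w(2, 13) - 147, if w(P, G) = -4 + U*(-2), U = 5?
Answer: -427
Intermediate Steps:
w(P, G) = -14 (w(P, G) = -4 + 5*(-2) = -4 - 10 = -14)
20*w(2, 13) - 147 = 20*(-14) - 147 = -280 - 147 = -427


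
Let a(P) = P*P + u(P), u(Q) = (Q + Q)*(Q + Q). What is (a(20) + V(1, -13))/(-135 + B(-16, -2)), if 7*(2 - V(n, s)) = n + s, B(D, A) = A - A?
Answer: -14026/945 ≈ -14.842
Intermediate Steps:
u(Q) = 4*Q² (u(Q) = (2*Q)*(2*Q) = 4*Q²)
B(D, A) = 0
V(n, s) = 2 - n/7 - s/7 (V(n, s) = 2 - (n + s)/7 = 2 + (-n/7 - s/7) = 2 - n/7 - s/7)
a(P) = 5*P² (a(P) = P*P + 4*P² = P² + 4*P² = 5*P²)
(a(20) + V(1, -13))/(-135 + B(-16, -2)) = (5*20² + (2 - ⅐*1 - ⅐*(-13)))/(-135 + 0) = (5*400 + (2 - ⅐ + 13/7))/(-135) = (2000 + 26/7)*(-1/135) = (14026/7)*(-1/135) = -14026/945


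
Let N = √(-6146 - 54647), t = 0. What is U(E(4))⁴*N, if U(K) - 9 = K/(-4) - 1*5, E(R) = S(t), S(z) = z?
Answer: 256*I*√60793 ≈ 63120.0*I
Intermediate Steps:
E(R) = 0
U(K) = 4 - K/4 (U(K) = 9 + (K/(-4) - 1*5) = 9 + (K*(-¼) - 5) = 9 + (-K/4 - 5) = 9 + (-5 - K/4) = 4 - K/4)
N = I*√60793 (N = √(-60793) = I*√60793 ≈ 246.56*I)
U(E(4))⁴*N = (4 - ¼*0)⁴*(I*√60793) = (4 + 0)⁴*(I*√60793) = 4⁴*(I*√60793) = 256*(I*√60793) = 256*I*√60793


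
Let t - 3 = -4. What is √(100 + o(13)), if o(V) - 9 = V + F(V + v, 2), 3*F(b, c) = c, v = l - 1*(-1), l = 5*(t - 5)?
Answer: 4*√69/3 ≈ 11.076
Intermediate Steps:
t = -1 (t = 3 - 4 = -1)
l = -30 (l = 5*(-1 - 5) = 5*(-6) = -30)
v = -29 (v = -30 - 1*(-1) = -30 + 1 = -29)
F(b, c) = c/3
o(V) = 29/3 + V (o(V) = 9 + (V + (⅓)*2) = 9 + (V + ⅔) = 9 + (⅔ + V) = 29/3 + V)
√(100 + o(13)) = √(100 + (29/3 + 13)) = √(100 + 68/3) = √(368/3) = 4*√69/3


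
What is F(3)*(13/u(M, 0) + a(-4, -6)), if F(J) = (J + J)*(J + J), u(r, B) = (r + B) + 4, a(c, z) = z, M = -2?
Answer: 18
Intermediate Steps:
u(r, B) = 4 + B + r (u(r, B) = (B + r) + 4 = 4 + B + r)
F(J) = 4*J² (F(J) = (2*J)*(2*J) = 4*J²)
F(3)*(13/u(M, 0) + a(-4, -6)) = (4*3²)*(13/(4 + 0 - 2) - 6) = (4*9)*(13/2 - 6) = 36*(13*(½) - 6) = 36*(13/2 - 6) = 36*(½) = 18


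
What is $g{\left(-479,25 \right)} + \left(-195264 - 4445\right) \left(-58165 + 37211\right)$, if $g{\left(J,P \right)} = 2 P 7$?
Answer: $4184702736$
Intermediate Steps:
$g{\left(J,P \right)} = 14 P$
$g{\left(-479,25 \right)} + \left(-195264 - 4445\right) \left(-58165 + 37211\right) = 14 \cdot 25 + \left(-195264 - 4445\right) \left(-58165 + 37211\right) = 350 - -4184702386 = 350 + 4184702386 = 4184702736$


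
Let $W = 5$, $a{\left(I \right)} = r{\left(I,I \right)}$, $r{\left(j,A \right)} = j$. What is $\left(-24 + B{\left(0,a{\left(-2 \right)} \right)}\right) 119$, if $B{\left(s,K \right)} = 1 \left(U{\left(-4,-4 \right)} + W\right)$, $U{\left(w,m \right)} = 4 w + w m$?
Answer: $-2261$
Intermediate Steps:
$U{\left(w,m \right)} = 4 w + m w$
$a{\left(I \right)} = I$
$B{\left(s,K \right)} = 5$ ($B{\left(s,K \right)} = 1 \left(- 4 \left(4 - 4\right) + 5\right) = 1 \left(\left(-4\right) 0 + 5\right) = 1 \left(0 + 5\right) = 1 \cdot 5 = 5$)
$\left(-24 + B{\left(0,a{\left(-2 \right)} \right)}\right) 119 = \left(-24 + 5\right) 119 = \left(-19\right) 119 = -2261$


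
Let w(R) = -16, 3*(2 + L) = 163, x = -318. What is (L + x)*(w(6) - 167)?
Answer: 48617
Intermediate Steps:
L = 157/3 (L = -2 + (1/3)*163 = -2 + 163/3 = 157/3 ≈ 52.333)
(L + x)*(w(6) - 167) = (157/3 - 318)*(-16 - 167) = -797/3*(-183) = 48617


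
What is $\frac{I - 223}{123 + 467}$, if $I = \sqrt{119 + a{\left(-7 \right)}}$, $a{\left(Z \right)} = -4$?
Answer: $- \frac{223}{590} + \frac{\sqrt{115}}{590} \approx -0.35979$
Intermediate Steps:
$I = \sqrt{115}$ ($I = \sqrt{119 - 4} = \sqrt{115} \approx 10.724$)
$\frac{I - 223}{123 + 467} = \frac{\sqrt{115} - 223}{123 + 467} = \frac{-223 + \sqrt{115}}{590} = \left(-223 + \sqrt{115}\right) \frac{1}{590} = - \frac{223}{590} + \frac{\sqrt{115}}{590}$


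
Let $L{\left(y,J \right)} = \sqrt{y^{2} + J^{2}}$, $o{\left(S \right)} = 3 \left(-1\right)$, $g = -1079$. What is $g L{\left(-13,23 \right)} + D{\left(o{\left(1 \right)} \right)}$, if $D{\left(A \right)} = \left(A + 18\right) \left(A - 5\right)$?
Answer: $-120 - 1079 \sqrt{698} \approx -28627.0$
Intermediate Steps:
$o{\left(S \right)} = -3$
$D{\left(A \right)} = \left(-5 + A\right) \left(18 + A\right)$ ($D{\left(A \right)} = \left(18 + A\right) \left(-5 + A\right) = \left(-5 + A\right) \left(18 + A\right)$)
$L{\left(y,J \right)} = \sqrt{J^{2} + y^{2}}$
$g L{\left(-13,23 \right)} + D{\left(o{\left(1 \right)} \right)} = - 1079 \sqrt{23^{2} + \left(-13\right)^{2}} + \left(-90 + \left(-3\right)^{2} + 13 \left(-3\right)\right) = - 1079 \sqrt{529 + 169} - 120 = - 1079 \sqrt{698} - 120 = -120 - 1079 \sqrt{698}$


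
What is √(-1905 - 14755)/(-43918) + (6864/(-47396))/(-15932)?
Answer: 429/47194567 - I*√85/3137 ≈ 9.09e-6 - 0.002939*I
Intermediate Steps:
√(-1905 - 14755)/(-43918) + (6864/(-47396))/(-15932) = √(-16660)*(-1/43918) + (6864*(-1/47396))*(-1/15932) = (14*I*√85)*(-1/43918) - 1716/11849*(-1/15932) = -I*√85/3137 + 429/47194567 = 429/47194567 - I*√85/3137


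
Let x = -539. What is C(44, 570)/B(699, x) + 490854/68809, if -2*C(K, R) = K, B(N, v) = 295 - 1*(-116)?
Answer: 15402092/2175423 ≈ 7.0800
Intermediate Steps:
B(N, v) = 411 (B(N, v) = 295 + 116 = 411)
C(K, R) = -K/2
C(44, 570)/B(699, x) + 490854/68809 = -½*44/411 + 490854/68809 = -22*1/411 + 490854*(1/68809) = -22/411 + 37758/5293 = 15402092/2175423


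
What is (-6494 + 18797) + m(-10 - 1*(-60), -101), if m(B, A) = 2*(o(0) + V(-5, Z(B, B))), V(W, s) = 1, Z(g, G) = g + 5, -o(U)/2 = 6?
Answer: 12281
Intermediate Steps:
o(U) = -12 (o(U) = -2*6 = -12)
Z(g, G) = 5 + g
m(B, A) = -22 (m(B, A) = 2*(-12 + 1) = 2*(-11) = -22)
(-6494 + 18797) + m(-10 - 1*(-60), -101) = (-6494 + 18797) - 22 = 12303 - 22 = 12281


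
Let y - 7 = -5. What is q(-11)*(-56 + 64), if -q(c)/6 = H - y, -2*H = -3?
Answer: 24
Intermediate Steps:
y = 2 (y = 7 - 5 = 2)
H = 3/2 (H = -½*(-3) = 3/2 ≈ 1.5000)
q(c) = 3 (q(c) = -6*(3/2 - 1*2) = -6*(3/2 - 2) = -6*(-½) = 3)
q(-11)*(-56 + 64) = 3*(-56 + 64) = 3*8 = 24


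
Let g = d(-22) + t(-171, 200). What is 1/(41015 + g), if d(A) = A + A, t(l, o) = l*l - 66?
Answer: 1/70146 ≈ 1.4256e-5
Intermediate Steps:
t(l, o) = -66 + l**2 (t(l, o) = l**2 - 66 = -66 + l**2)
d(A) = 2*A
g = 29131 (g = 2*(-22) + (-66 + (-171)**2) = -44 + (-66 + 29241) = -44 + 29175 = 29131)
1/(41015 + g) = 1/(41015 + 29131) = 1/70146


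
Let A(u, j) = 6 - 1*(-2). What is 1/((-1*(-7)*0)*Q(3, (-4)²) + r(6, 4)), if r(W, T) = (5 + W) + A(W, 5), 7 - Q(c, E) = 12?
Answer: 1/19 ≈ 0.052632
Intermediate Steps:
A(u, j) = 8 (A(u, j) = 6 + 2 = 8)
Q(c, E) = -5 (Q(c, E) = 7 - 1*12 = 7 - 12 = -5)
r(W, T) = 13 + W (r(W, T) = (5 + W) + 8 = 13 + W)
1/((-1*(-7)*0)*Q(3, (-4)²) + r(6, 4)) = 1/((-1*(-7)*0)*(-5) + (13 + 6)) = 1/((7*0)*(-5) + 19) = 1/(0*(-5) + 19) = 1/(0 + 19) = 1/19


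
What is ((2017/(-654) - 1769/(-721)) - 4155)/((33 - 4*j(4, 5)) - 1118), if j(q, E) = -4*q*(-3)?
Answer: 1959521101/602148918 ≈ 3.2542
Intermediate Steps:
j(q, E) = 12*q
((2017/(-654) - 1769/(-721)) - 4155)/((33 - 4*j(4, 5)) - 1118) = ((2017/(-654) - 1769/(-721)) - 4155)/((33 - 48*4) - 1118) = ((2017*(-1/654) - 1769*(-1/721)) - 4155)/((33 - 4*48) - 1118) = ((-2017/654 + 1769/721) - 4155)/((33 - 192) - 1118) = (-297331/471534 - 4155)/(-159 - 1118) = -1959521101/471534/(-1277) = -1959521101/471534*(-1/1277) = 1959521101/602148918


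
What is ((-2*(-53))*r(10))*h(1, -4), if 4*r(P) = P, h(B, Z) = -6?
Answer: -1590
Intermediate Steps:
r(P) = P/4
((-2*(-53))*r(10))*h(1, -4) = ((-2*(-53))*((¼)*10))*(-6) = (106*(5/2))*(-6) = 265*(-6) = -1590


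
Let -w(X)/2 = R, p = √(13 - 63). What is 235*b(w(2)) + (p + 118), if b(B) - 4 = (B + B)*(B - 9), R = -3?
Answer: -7402 + 5*I*√2 ≈ -7402.0 + 7.0711*I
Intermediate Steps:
p = 5*I*√2 (p = √(-50) = 5*I*√2 ≈ 7.0711*I)
w(X) = 6 (w(X) = -2*(-3) = 6)
b(B) = 4 + 2*B*(-9 + B) (b(B) = 4 + (B + B)*(B - 9) = 4 + (2*B)*(-9 + B) = 4 + 2*B*(-9 + B))
235*b(w(2)) + (p + 118) = 235*(4 - 18*6 + 2*6²) + (5*I*√2 + 118) = 235*(4 - 108 + 2*36) + (118 + 5*I*√2) = 235*(4 - 108 + 72) + (118 + 5*I*√2) = 235*(-32) + (118 + 5*I*√2) = -7520 + (118 + 5*I*√2) = -7402 + 5*I*√2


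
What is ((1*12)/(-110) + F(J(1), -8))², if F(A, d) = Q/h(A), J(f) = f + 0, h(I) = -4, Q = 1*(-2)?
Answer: 1849/12100 ≈ 0.15281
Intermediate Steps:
Q = -2
J(f) = f
F(A, d) = ½ (F(A, d) = -2/(-4) = -2*(-¼) = ½)
((1*12)/(-110) + F(J(1), -8))² = ((1*12)/(-110) + ½)² = (12*(-1/110) + ½)² = (-6/55 + ½)² = (43/110)² = 1849/12100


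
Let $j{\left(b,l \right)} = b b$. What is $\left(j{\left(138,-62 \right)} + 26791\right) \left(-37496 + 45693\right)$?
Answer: $375709495$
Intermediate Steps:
$j{\left(b,l \right)} = b^{2}$
$\left(j{\left(138,-62 \right)} + 26791\right) \left(-37496 + 45693\right) = \left(138^{2} + 26791\right) \left(-37496 + 45693\right) = \left(19044 + 26791\right) 8197 = 45835 \cdot 8197 = 375709495$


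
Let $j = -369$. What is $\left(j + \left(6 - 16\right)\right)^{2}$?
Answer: $143641$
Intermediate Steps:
$\left(j + \left(6 - 16\right)\right)^{2} = \left(-369 + \left(6 - 16\right)\right)^{2} = \left(-369 - 10\right)^{2} = \left(-379\right)^{2} = 143641$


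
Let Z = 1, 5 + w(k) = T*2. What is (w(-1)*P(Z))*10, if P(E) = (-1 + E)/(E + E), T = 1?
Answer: 0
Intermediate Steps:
w(k) = -3 (w(k) = -5 + 1*2 = -5 + 2 = -3)
P(E) = (-1 + E)/(2*E) (P(E) = (-1 + E)/((2*E)) = (-1 + E)*(1/(2*E)) = (-1 + E)/(2*E))
(w(-1)*P(Z))*10 = -3*(-1 + 1)/(2*1)*10 = -3*0/2*10 = -3*0*10 = 0*10 = 0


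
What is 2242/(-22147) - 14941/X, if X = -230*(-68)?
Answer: -365963207/346379080 ≈ -1.0565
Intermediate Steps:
X = 15640
2242/(-22147) - 14941/X = 2242/(-22147) - 14941/15640 = 2242*(-1/22147) - 14941*1/15640 = -2242/22147 - 14941/15640 = -365963207/346379080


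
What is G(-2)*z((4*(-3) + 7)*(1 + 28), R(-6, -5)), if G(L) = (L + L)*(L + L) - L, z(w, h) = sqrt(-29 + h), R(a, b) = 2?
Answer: 54*I*sqrt(3) ≈ 93.531*I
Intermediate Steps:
G(L) = -L + 4*L**2 (G(L) = (2*L)*(2*L) - L = 4*L**2 - L = -L + 4*L**2)
G(-2)*z((4*(-3) + 7)*(1 + 28), R(-6, -5)) = (-2*(-1 + 4*(-2)))*sqrt(-29 + 2) = (-2*(-1 - 8))*sqrt(-27) = (-2*(-9))*(3*I*sqrt(3)) = 18*(3*I*sqrt(3)) = 54*I*sqrt(3)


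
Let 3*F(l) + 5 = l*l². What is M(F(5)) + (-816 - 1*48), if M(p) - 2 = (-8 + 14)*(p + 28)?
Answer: -454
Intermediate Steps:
F(l) = -5/3 + l³/3 (F(l) = -5/3 + (l*l²)/3 = -5/3 + l³/3)
M(p) = 170 + 6*p (M(p) = 2 + (-8 + 14)*(p + 28) = 2 + 6*(28 + p) = 2 + (168 + 6*p) = 170 + 6*p)
M(F(5)) + (-816 - 1*48) = (170 + 6*(-5/3 + (⅓)*5³)) + (-816 - 1*48) = (170 + 6*(-5/3 + (⅓)*125)) + (-816 - 48) = (170 + 6*(-5/3 + 125/3)) - 864 = (170 + 6*40) - 864 = (170 + 240) - 864 = 410 - 864 = -454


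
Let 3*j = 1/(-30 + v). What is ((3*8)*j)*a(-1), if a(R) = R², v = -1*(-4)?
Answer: -4/13 ≈ -0.30769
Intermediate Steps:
v = 4
j = -1/78 (j = 1/(3*(-30 + 4)) = (⅓)/(-26) = (⅓)*(-1/26) = -1/78 ≈ -0.012821)
((3*8)*j)*a(-1) = ((3*8)*(-1/78))*(-1)² = (24*(-1/78))*1 = -4/13*1 = -4/13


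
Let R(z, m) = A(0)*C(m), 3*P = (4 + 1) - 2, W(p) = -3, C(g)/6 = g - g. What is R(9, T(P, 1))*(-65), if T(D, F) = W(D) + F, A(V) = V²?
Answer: 0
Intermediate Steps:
C(g) = 0 (C(g) = 6*(g - g) = 6*0 = 0)
P = 1 (P = ((4 + 1) - 2)/3 = (5 - 2)/3 = (⅓)*3 = 1)
T(D, F) = -3 + F
R(z, m) = 0 (R(z, m) = 0²*0 = 0*0 = 0)
R(9, T(P, 1))*(-65) = 0*(-65) = 0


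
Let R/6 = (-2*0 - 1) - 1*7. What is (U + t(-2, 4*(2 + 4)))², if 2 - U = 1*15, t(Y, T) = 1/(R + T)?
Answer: 97969/576 ≈ 170.08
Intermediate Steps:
R = -48 (R = 6*((-2*0 - 1) - 1*7) = 6*((0 - 1) - 7) = 6*(-1 - 7) = 6*(-8) = -48)
t(Y, T) = 1/(-48 + T)
U = -13 (U = 2 - 15 = -13)
(U + t(-2, 4*(2 + 4)))² = (-13 + 1/(-48 + 4*(2 + 4)))² = (-13 + 1/(-48 + 4*6))² = (-13 + 1/(-48 + 24))² = (-13 + 1/(-24))² = (-13 - 1/24)² = (-313/24)² = 97969/576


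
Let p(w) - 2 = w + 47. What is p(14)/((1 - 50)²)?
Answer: 9/343 ≈ 0.026239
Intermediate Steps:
p(w) = 49 + w (p(w) = 2 + (w + 47) = 2 + (47 + w) = 49 + w)
p(14)/((1 - 50)²) = (49 + 14)/((1 - 50)²) = 63/((-49)²) = 63/2401 = 63*(1/2401) = 9/343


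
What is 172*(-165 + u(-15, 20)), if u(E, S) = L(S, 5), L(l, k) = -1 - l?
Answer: -31992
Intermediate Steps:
u(E, S) = -1 - S
172*(-165 + u(-15, 20)) = 172*(-165 + (-1 - 1*20)) = 172*(-165 + (-1 - 20)) = 172*(-165 - 21) = 172*(-186) = -31992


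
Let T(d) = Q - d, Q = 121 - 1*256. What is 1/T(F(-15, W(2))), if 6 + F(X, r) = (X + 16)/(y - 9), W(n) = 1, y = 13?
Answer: -4/517 ≈ -0.0077369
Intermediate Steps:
Q = -135 (Q = 121 - 256 = -135)
F(X, r) = -2 + X/4 (F(X, r) = -6 + (X + 16)/(13 - 9) = -6 + (16 + X)/4 = -6 + (16 + X)*(¼) = -6 + (4 + X/4) = -2 + X/4)
T(d) = -135 - d
1/T(F(-15, W(2))) = 1/(-135 - (-2 + (¼)*(-15))) = 1/(-135 - (-2 - 15/4)) = 1/(-135 - 1*(-23/4)) = 1/(-135 + 23/4) = 1/(-517/4) = -4/517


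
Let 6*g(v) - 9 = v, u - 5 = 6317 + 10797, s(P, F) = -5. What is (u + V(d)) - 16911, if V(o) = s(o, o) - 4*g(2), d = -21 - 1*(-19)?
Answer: 587/3 ≈ 195.67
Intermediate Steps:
u = 17119 (u = 5 + (6317 + 10797) = 5 + 17114 = 17119)
g(v) = 3/2 + v/6
d = -2 (d = -21 + 19 = -2)
V(o) = -37/3 (V(o) = -5 - 4*(3/2 + (⅙)*2) = -5 - 4*(3/2 + ⅓) = -5 - 4*11/6 = -5 - 22/3 = -37/3)
(u + V(d)) - 16911 = (17119 - 37/3) - 16911 = 51320/3 - 16911 = 587/3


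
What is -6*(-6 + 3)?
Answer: 18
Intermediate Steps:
-6*(-6 + 3) = -6*(-3) = 18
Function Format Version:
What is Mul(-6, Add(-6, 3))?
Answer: 18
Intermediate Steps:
Mul(-6, Add(-6, 3)) = Mul(-6, -3) = 18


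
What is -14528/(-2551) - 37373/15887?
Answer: 135467813/40527737 ≈ 3.3426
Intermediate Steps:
-14528/(-2551) - 37373/15887 = -14528*(-1/2551) - 37373*1/15887 = 14528/2551 - 37373/15887 = 135467813/40527737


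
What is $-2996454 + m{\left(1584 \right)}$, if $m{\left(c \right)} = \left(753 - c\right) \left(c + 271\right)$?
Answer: $-4537959$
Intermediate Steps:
$m{\left(c \right)} = \left(271 + c\right) \left(753 - c\right)$ ($m{\left(c \right)} = \left(753 - c\right) \left(271 + c\right) = \left(271 + c\right) \left(753 - c\right)$)
$-2996454 + m{\left(1584 \right)} = -2996454 + \left(204063 - 1584^{2} + 482 \cdot 1584\right) = -2996454 + \left(204063 - 2509056 + 763488\right) = -2996454 - 1541505 = -4537959$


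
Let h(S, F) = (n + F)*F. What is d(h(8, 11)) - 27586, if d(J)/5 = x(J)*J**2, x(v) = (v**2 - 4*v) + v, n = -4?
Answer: 168889624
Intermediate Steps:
x(v) = v**2 - 3*v
h(S, F) = F*(-4 + F) (h(S, F) = (-4 + F)*F = F*(-4 + F))
d(J) = 5*J**3*(-3 + J) (d(J) = 5*((J*(-3 + J))*J**2) = 5*(J**3*(-3 + J)) = 5*J**3*(-3 + J))
d(h(8, 11)) - 27586 = 5*(11*(-4 + 11))**3*(-3 + 11*(-4 + 11)) - 27586 = 5*(11*7)**3*(-3 + 11*7) - 27586 = 5*77**3*(-3 + 77) - 27586 = 5*456533*74 - 27586 = 168917210 - 27586 = 168889624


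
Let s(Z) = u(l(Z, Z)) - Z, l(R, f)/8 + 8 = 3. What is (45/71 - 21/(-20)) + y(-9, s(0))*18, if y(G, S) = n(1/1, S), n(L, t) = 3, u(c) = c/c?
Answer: 79071/1420 ≈ 55.684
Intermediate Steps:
l(R, f) = -40 (l(R, f) = -64 + 8*3 = -64 + 24 = -40)
u(c) = 1
s(Z) = 1 - Z
y(G, S) = 3
(45/71 - 21/(-20)) + y(-9, s(0))*18 = (45/71 - 21/(-20)) + 3*18 = (45*(1/71) - 21*(-1/20)) + 54 = (45/71 + 21/20) + 54 = 2391/1420 + 54 = 79071/1420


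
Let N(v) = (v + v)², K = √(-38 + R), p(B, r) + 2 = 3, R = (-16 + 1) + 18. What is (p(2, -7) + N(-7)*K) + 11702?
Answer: 11703 + 196*I*√35 ≈ 11703.0 + 1159.6*I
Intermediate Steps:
R = 3 (R = -15 + 18 = 3)
p(B, r) = 1 (p(B, r) = -2 + 3 = 1)
K = I*√35 (K = √(-38 + 3) = √(-35) = I*√35 ≈ 5.9161*I)
N(v) = 4*v² (N(v) = (2*v)² = 4*v²)
(p(2, -7) + N(-7)*K) + 11702 = (1 + (4*(-7)²)*(I*√35)) + 11702 = (1 + (4*49)*(I*√35)) + 11702 = (1 + 196*(I*√35)) + 11702 = (1 + 196*I*√35) + 11702 = 11703 + 196*I*√35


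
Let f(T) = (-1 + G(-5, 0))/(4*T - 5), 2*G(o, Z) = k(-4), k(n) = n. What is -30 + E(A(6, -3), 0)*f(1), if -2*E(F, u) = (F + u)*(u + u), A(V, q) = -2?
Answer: -30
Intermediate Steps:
G(o, Z) = -2 (G(o, Z) = (½)*(-4) = -2)
E(F, u) = -u*(F + u) (E(F, u) = -(F + u)*(u + u)/2 = -(F + u)*2*u/2 = -u*(F + u))
f(T) = -3/(-5 + 4*T) (f(T) = (-1 - 2)/(4*T - 5) = -3/(-5 + 4*T))
-30 + E(A(6, -3), 0)*f(1) = -30 + (-1*0*(-2 + 0))*(-3/(-5 + 4*1)) = -30 + (-1*0*(-2))*(-3/(-5 + 4)) = -30 + 0*(-3/(-1)) = -30 + 0*(-3*(-1)) = -30 + 0*3 = -30 + 0 = -30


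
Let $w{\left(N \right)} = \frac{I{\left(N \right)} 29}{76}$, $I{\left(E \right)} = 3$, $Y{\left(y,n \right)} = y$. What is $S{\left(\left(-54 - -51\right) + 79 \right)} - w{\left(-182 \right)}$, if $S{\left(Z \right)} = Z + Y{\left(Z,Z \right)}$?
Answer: $\frac{11465}{76} \approx 150.86$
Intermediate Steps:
$S{\left(Z \right)} = 2 Z$ ($S{\left(Z \right)} = Z + Z = 2 Z$)
$w{\left(N \right)} = \frac{87}{76}$ ($w{\left(N \right)} = \frac{3 \cdot 29}{76} = 87 \cdot \frac{1}{76} = \frac{87}{76}$)
$S{\left(\left(-54 - -51\right) + 79 \right)} - w{\left(-182 \right)} = 2 \left(\left(-54 - -51\right) + 79\right) - \frac{87}{76} = 2 \left(\left(-54 + 51\right) + 79\right) - \frac{87}{76} = 2 \left(-3 + 79\right) - \frac{87}{76} = 2 \cdot 76 - \frac{87}{76} = 152 - \frac{87}{76} = \frac{11465}{76}$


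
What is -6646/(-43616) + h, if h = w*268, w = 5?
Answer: 29226043/21808 ≈ 1340.2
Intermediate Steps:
h = 1340 (h = 5*268 = 1340)
-6646/(-43616) + h = -6646/(-43616) + 1340 = -6646*(-1/43616) + 1340 = 3323/21808 + 1340 = 29226043/21808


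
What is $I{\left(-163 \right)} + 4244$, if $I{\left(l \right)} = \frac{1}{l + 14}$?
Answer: $\frac{632355}{149} \approx 4244.0$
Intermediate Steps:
$I{\left(l \right)} = \frac{1}{14 + l}$
$I{\left(-163 \right)} + 4244 = \frac{1}{14 - 163} + 4244 = \frac{1}{-149} + 4244 = - \frac{1}{149} + 4244 = \frac{632355}{149}$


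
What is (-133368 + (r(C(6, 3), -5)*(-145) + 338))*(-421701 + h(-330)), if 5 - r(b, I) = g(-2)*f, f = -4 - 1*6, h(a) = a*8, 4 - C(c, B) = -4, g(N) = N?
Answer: 55527141555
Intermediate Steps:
C(c, B) = 8 (C(c, B) = 4 - 1*(-4) = 4 + 4 = 8)
h(a) = 8*a
f = -10 (f = -4 - 6 = -10)
r(b, I) = -15 (r(b, I) = 5 - (-2)*(-10) = 5 - 1*20 = 5 - 20 = -15)
(-133368 + (r(C(6, 3), -5)*(-145) + 338))*(-421701 + h(-330)) = (-133368 + (-15*(-145) + 338))*(-421701 + 8*(-330)) = (-133368 + (2175 + 338))*(-421701 - 2640) = (-133368 + 2513)*(-424341) = -130855*(-424341) = 55527141555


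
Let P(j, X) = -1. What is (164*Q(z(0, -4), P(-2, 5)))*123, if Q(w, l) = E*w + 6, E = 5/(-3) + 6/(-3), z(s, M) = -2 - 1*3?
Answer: 490852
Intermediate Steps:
z(s, M) = -5 (z(s, M) = -2 - 3 = -5)
E = -11/3 (E = 5*(-⅓) + 6*(-⅓) = -5/3 - 2 = -11/3 ≈ -3.6667)
Q(w, l) = 6 - 11*w/3 (Q(w, l) = -11*w/3 + 6 = 6 - 11*w/3)
(164*Q(z(0, -4), P(-2, 5)))*123 = (164*(6 - 11/3*(-5)))*123 = (164*(6 + 55/3))*123 = (164*(73/3))*123 = (11972/3)*123 = 490852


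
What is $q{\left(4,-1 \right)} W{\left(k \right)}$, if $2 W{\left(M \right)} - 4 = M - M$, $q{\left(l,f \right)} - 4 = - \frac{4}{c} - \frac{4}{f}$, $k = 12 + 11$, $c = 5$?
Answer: $\frac{72}{5} \approx 14.4$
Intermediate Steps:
$k = 23$
$q{\left(l,f \right)} = \frac{16}{5} - \frac{4}{f}$ ($q{\left(l,f \right)} = 4 - \left(\frac{4}{5} + \frac{4}{f}\right) = \frac{16}{5} - \frac{4}{f}$)
$W{\left(M \right)} = 2$ ($W{\left(M \right)} = 2 + \frac{M - M}{2} = 2 + \frac{1}{2} \cdot 0 = 2 + 0 = 2$)
$q{\left(4,-1 \right)} W{\left(k \right)} = \left(\frac{16}{5} - \frac{4}{-1}\right) 2 = \left(\frac{16}{5} - -4\right) 2 = \left(\frac{16}{5} + 4\right) 2 = \frac{36}{5} \cdot 2 = \frac{72}{5}$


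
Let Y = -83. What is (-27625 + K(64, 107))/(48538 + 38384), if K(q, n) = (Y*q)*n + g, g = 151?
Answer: -297929/43461 ≈ -6.8551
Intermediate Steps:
K(q, n) = 151 - 83*n*q (K(q, n) = (-83*q)*n + 151 = -83*n*q + 151 = 151 - 83*n*q)
(-27625 + K(64, 107))/(48538 + 38384) = (-27625 + (151 - 83*107*64))/(48538 + 38384) = (-27625 + (151 - 568384))/86922 = (-27625 - 568233)*(1/86922) = -595858*1/86922 = -297929/43461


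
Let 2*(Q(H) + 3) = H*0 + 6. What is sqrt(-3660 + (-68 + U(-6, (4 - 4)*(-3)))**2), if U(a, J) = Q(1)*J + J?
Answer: 2*sqrt(241) ≈ 31.048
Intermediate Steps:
Q(H) = 0 (Q(H) = -3 + (H*0 + 6)/2 = -3 + (0 + 6)/2 = -3 + (1/2)*6 = -3 + 3 = 0)
U(a, J) = J (U(a, J) = 0*J + J = 0 + J = J)
sqrt(-3660 + (-68 + U(-6, (4 - 4)*(-3)))**2) = sqrt(-3660 + (-68 + (4 - 4)*(-3))**2) = sqrt(-3660 + (-68 + 0*(-3))**2) = sqrt(-3660 + (-68 + 0)**2) = sqrt(-3660 + (-68)**2) = sqrt(-3660 + 4624) = sqrt(964) = 2*sqrt(241)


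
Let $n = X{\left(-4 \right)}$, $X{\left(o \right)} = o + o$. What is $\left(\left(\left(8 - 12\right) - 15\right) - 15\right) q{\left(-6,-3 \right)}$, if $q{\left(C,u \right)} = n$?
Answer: $272$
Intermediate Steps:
$X{\left(o \right)} = 2 o$
$n = -8$ ($n = 2 \left(-4\right) = -8$)
$q{\left(C,u \right)} = -8$
$\left(\left(\left(8 - 12\right) - 15\right) - 15\right) q{\left(-6,-3 \right)} = \left(\left(\left(8 - 12\right) - 15\right) - 15\right) \left(-8\right) = \left(\left(-4 - 15\right) - 15\right) \left(-8\right) = \left(-19 - 15\right) \left(-8\right) = \left(-34\right) \left(-8\right) = 272$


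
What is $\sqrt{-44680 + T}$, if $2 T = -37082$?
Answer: $i \sqrt{63221} \approx 251.44 i$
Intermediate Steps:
$T = -18541$ ($T = \frac{1}{2} \left(-37082\right) = -18541$)
$\sqrt{-44680 + T} = \sqrt{-44680 - 18541} = \sqrt{-63221} = i \sqrt{63221}$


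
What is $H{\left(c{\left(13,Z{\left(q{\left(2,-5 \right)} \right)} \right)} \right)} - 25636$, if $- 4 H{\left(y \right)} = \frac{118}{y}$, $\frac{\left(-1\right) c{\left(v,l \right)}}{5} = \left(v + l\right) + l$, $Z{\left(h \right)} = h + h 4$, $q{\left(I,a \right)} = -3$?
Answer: $- \frac{4358179}{170} \approx -25636.0$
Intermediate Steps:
$Z{\left(h \right)} = 5 h$ ($Z{\left(h \right)} = h + 4 h = 5 h$)
$c{\left(v,l \right)} = - 10 l - 5 v$ ($c{\left(v,l \right)} = - 5 \left(\left(v + l\right) + l\right) = - 5 \left(\left(l + v\right) + l\right) = - 5 \left(v + 2 l\right) = - 10 l - 5 v$)
$H{\left(y \right)} = - \frac{59}{2 y}$ ($H{\left(y \right)} = - \frac{118 \frac{1}{y}}{4} = - \frac{59}{2 y}$)
$H{\left(c{\left(13,Z{\left(q{\left(2,-5 \right)} \right)} \right)} \right)} - 25636 = - \frac{59}{2 \left(- 10 \cdot 5 \left(-3\right) - 65\right)} - 25636 = - \frac{59}{2 \left(\left(-10\right) \left(-15\right) - 65\right)} - 25636 = - \frac{59}{2 \left(150 - 65\right)} - 25636 = - \frac{59}{2 \cdot 85} - 25636 = \left(- \frac{59}{2}\right) \frac{1}{85} - 25636 = - \frac{59}{170} - 25636 = - \frac{4358179}{170}$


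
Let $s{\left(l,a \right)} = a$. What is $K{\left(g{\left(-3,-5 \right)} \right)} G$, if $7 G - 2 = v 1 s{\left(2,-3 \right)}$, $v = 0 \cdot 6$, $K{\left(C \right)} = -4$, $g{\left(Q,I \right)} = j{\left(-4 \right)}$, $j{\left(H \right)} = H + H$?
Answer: $- \frac{8}{7} \approx -1.1429$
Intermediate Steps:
$j{\left(H \right)} = 2 H$
$g{\left(Q,I \right)} = -8$ ($g{\left(Q,I \right)} = 2 \left(-4\right) = -8$)
$v = 0$
$G = \frac{2}{7}$ ($G = \frac{2}{7} + \frac{0 \cdot 1 \left(-3\right)}{7} = \frac{2}{7} + \frac{0 \left(-3\right)}{7} = \frac{2}{7} + \frac{1}{7} \cdot 0 = \frac{2}{7} + 0 = \frac{2}{7} \approx 0.28571$)
$K{\left(g{\left(-3,-5 \right)} \right)} G = \left(-4\right) \frac{2}{7} = - \frac{8}{7}$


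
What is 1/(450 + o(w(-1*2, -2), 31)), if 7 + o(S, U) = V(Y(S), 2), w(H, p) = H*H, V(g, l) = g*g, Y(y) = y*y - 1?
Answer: 1/668 ≈ 0.0014970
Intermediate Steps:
Y(y) = -1 + y**2 (Y(y) = y**2 - 1 = -1 + y**2)
V(g, l) = g**2
w(H, p) = H**2
o(S, U) = -7 + (-1 + S**2)**2
1/(450 + o(w(-1*2, -2), 31)) = 1/(450 + (-7 + (-1 + ((-1*2)**2)**2)**2)) = 1/(450 + (-7 + (-1 + ((-2)**2)**2)**2)) = 1/(450 + (-7 + (-1 + 4**2)**2)) = 1/(450 + (-7 + (-1 + 16)**2)) = 1/(450 + (-7 + 15**2)) = 1/(450 + (-7 + 225)) = 1/(450 + 218) = 1/668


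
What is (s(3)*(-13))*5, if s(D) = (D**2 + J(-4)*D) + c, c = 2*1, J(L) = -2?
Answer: -325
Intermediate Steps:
c = 2
s(D) = 2 + D**2 - 2*D (s(D) = (D**2 - 2*D) + 2 = 2 + D**2 - 2*D)
(s(3)*(-13))*5 = ((2 + 3**2 - 2*3)*(-13))*5 = ((2 + 9 - 6)*(-13))*5 = (5*(-13))*5 = -65*5 = -325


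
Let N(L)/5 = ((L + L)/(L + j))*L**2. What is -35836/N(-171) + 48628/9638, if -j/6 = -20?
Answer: 201157320776/40160028015 ≈ 5.0089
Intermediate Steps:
j = 120 (j = -6*(-20) = 120)
N(L) = 10*L**3/(120 + L) (N(L) = 5*(((L + L)/(L + 120))*L**2) = 5*(((2*L)/(120 + L))*L**2) = 5*((2*L/(120 + L))*L**2) = 5*(2*L**3/(120 + L)) = 10*L**3/(120 + L))
-35836/N(-171) + 48628/9638 = -35836/(10*(-171)**3/(120 - 171)) + 48628/9638 = -35836/(10*(-5000211)/(-51)) + 48628*(1/9638) = -35836/(10*(-5000211)*(-1/51)) + 24314/4819 = -35836/16667370/17 + 24314/4819 = -35836*17/16667370 + 24314/4819 = -304606/8333685 + 24314/4819 = 201157320776/40160028015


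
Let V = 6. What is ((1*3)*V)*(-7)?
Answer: -126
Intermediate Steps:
((1*3)*V)*(-7) = ((1*3)*6)*(-7) = (3*6)*(-7) = 18*(-7) = -126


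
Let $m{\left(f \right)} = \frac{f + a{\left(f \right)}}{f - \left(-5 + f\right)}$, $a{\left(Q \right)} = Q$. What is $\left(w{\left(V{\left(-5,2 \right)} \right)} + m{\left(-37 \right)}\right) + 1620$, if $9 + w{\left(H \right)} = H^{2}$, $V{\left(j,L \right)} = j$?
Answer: $\frac{8106}{5} \approx 1621.2$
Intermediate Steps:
$m{\left(f \right)} = \frac{2 f}{5}$ ($m{\left(f \right)} = \frac{f + f}{f - \left(-5 + f\right)} = \frac{2 f}{f - \left(-5 + f\right)} = \frac{2 f}{5}$)
$w{\left(H \right)} = -9 + H^{2}$
$\left(w{\left(V{\left(-5,2 \right)} \right)} + m{\left(-37 \right)}\right) + 1620 = \left(\left(-9 + \left(-5\right)^{2}\right) + \frac{2}{5} \left(-37\right)\right) + 1620 = \left(\left(-9 + 25\right) - \frac{74}{5}\right) + 1620 = \left(16 - \frac{74}{5}\right) + 1620 = \frac{6}{5} + 1620 = \frac{8106}{5}$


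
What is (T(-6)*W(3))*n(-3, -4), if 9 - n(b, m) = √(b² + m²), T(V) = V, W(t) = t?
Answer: -72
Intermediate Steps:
n(b, m) = 9 - √(b² + m²)
(T(-6)*W(3))*n(-3, -4) = (-6*3)*(9 - √((-3)² + (-4)²)) = -18*(9 - √(9 + 16)) = -18*(9 - √25) = -18*(9 - 1*5) = -18*(9 - 5) = -18*4 = -72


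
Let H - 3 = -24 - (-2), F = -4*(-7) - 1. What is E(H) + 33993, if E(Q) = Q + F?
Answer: 34001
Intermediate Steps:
F = 27 (F = 28 - 1 = 27)
H = -19 (H = 3 + (-24 - (-2)) = 3 + (-24 - 1*(-2)) = 3 + (-24 + 2) = 3 - 22 = -19)
E(Q) = 27 + Q (E(Q) = Q + 27 = 27 + Q)
E(H) + 33993 = (27 - 19) + 33993 = 8 + 33993 = 34001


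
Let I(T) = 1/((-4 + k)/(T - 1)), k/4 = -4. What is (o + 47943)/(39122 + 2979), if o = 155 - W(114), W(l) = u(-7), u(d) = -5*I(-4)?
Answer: 192397/168404 ≈ 1.1425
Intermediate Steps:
k = -16 (k = 4*(-4) = -16)
I(T) = 1/20 - T/20 (I(T) = 1/((-4 - 16)/(T - 1)) = 1/(-20/(-1 + T)) = 1/20 - T/20)
u(d) = -5/4 (u(d) = -5*(1/20 - 1/20*(-4)) = -5*(1/20 + 1/5) = -5*1/4 = -5/4)
W(l) = -5/4
o = 625/4 (o = 155 - 1*(-5/4) = 155 + 5/4 = 625/4 ≈ 156.25)
(o + 47943)/(39122 + 2979) = (625/4 + 47943)/(39122 + 2979) = (192397/4)/42101 = (192397/4)*(1/42101) = 192397/168404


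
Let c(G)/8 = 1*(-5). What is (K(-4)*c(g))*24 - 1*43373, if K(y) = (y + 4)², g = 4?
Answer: -43373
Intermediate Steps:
K(y) = (4 + y)²
c(G) = -40 (c(G) = 8*(1*(-5)) = 8*(-5) = -40)
(K(-4)*c(g))*24 - 1*43373 = ((4 - 4)²*(-40))*24 - 1*43373 = (0²*(-40))*24 - 43373 = (0*(-40))*24 - 43373 = 0*24 - 43373 = 0 - 43373 = -43373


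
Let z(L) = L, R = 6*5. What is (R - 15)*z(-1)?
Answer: -15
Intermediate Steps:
R = 30
(R - 15)*z(-1) = (30 - 15)*(-1) = 15*(-1) = -15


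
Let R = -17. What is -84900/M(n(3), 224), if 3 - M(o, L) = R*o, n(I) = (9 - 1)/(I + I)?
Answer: -254700/77 ≈ -3307.8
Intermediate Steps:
n(I) = 4/I (n(I) = 8/((2*I)) = 8*(1/(2*I)) = 4/I)
M(o, L) = 3 + 17*o (M(o, L) = 3 - (-17)*o = 3 + 17*o)
-84900/M(n(3), 224) = -84900/(3 + 17*(4/3)) = -84900/(3 + 68/3) = -84900/77/3 = -84900*3/77 = -254700/77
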